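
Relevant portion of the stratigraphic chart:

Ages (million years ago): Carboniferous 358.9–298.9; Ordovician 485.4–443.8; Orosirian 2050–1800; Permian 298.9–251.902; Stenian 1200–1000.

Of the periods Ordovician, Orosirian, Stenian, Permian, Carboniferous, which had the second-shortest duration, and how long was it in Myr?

Start − end for each: Ordovician 485.4 − 443.8 = 41.6; Orosirian 2050 − 1800 = 250; Stenian 1200 − 1000 = 200; Permian 298.9 − 251.902 = 46.998; Carboniferous 358.9 − 298.9 = 60.
Ranking these from shortest: Ordovician < Permian < Carboniferous < Stenian < Orosirian.
Position 2 in that ranking is Permian, which lasted 46.998 Myr.

Permian, 46.998 million years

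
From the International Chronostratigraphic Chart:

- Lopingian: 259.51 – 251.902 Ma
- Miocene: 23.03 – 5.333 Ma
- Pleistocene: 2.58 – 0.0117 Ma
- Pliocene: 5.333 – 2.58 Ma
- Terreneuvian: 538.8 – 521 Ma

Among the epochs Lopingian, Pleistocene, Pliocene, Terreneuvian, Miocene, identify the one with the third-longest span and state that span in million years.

Durations: Lopingian 7.608; Pleistocene 2.5683; Pliocene 2.753; Terreneuvian 17.8; Miocene 17.697 Myr.
Sorted longest-first: Terreneuvian (17.8), Miocene (17.697), Lopingian (7.608), Pliocene (2.753), Pleistocene (2.5683).
The third longest is Lopingian at 7.608 Myr.

Lopingian, 7.608 million years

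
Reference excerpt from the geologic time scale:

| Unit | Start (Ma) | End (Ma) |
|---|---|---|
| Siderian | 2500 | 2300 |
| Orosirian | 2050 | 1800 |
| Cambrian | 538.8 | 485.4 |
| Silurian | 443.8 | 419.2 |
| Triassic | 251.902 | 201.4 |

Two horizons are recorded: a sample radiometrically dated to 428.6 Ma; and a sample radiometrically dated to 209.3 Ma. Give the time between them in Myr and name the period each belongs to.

219.3 million years apart; the first in the Silurian, the second in the Triassic

Elapsed time: 428.6 − 209.3 = 219.3 Myr.
428.6 Ma lies within 443.8–419.2 Ma: Silurian.
209.3 Ma lies within 251.902–201.4 Ma: Triassic.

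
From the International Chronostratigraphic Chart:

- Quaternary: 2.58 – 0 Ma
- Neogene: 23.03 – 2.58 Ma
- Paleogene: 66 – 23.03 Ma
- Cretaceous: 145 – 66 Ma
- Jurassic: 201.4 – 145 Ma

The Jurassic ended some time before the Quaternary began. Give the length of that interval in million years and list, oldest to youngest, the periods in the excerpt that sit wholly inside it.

End of Jurassic = 145 Ma; start of Quaternary = 2.58 Ma.
Gap = 145 − 2.58 = 142.42 Myr.
Periods wholly inside 145–2.58 Ma: Cretaceous (145–66), Paleogene (66–23.03), Neogene (23.03–2.58).

142.42 million years; Cretaceous, Paleogene, Neogene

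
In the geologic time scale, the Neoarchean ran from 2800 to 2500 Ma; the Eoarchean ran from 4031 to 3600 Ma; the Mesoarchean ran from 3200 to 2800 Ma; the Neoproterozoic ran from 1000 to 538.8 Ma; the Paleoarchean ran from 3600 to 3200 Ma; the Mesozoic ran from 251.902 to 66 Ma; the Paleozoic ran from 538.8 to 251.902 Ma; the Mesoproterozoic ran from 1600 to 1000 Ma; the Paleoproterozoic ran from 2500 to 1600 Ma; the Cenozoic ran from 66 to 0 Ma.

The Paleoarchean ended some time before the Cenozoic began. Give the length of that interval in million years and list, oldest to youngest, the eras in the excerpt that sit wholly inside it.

3134 million years; Mesoarchean, Neoarchean, Paleoproterozoic, Mesoproterozoic, Neoproterozoic, Paleozoic, Mesozoic

The Paleoarchean closes at 3200 Ma and the Cenozoic opens at 66 Ma, so the interval is 3200 − 66 = 3134 Myr.
An era fits inside if it starts at or after 3200 Ma and ends at or before 66 Ma; oldest first that gives Mesoarchean, Neoarchean, Paleoproterozoic, Mesoproterozoic, Neoproterozoic, Paleozoic, Mesozoic.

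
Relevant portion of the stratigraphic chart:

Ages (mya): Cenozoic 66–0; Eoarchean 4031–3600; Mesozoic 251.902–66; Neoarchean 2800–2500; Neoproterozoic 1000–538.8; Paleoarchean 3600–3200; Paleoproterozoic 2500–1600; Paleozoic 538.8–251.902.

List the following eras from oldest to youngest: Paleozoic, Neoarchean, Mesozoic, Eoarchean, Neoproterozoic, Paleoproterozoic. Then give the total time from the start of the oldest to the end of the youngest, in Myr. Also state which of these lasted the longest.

Eoarchean, Neoarchean, Paleoproterozoic, Neoproterozoic, Paleozoic, Mesozoic; total span 3965 Myr; longest is Paleoproterozoic

Start ages (Ma): Eoarchean 4031, Neoarchean 2800, Paleoproterozoic 2500, Neoproterozoic 1000, Paleozoic 538.8, Mesozoic 251.902.
Ordered oldest to youngest: Eoarchean, Neoarchean, Paleoproterozoic, Neoproterozoic, Paleozoic, Mesozoic.
Span = 4031 − 66 = 3965 Myr.
Durations: Neoproterozoic 461.2, Eoarchean 431, Paleozoic 286.898, Mesozoic 185.902, Paleoproterozoic 900, Neoarchean 300 → longest is Paleoproterozoic (900 Myr).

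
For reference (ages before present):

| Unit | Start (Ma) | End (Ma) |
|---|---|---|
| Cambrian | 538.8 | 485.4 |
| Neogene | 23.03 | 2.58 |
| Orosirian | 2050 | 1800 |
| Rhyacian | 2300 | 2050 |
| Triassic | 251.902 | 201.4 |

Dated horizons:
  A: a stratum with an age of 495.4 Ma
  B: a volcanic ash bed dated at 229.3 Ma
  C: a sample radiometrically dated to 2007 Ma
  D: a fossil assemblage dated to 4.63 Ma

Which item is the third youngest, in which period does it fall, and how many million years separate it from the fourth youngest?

Smaller Ma means younger, so youngest first: D 4.63 < B 229.3 < A 495.4 < C 2007.
Counting 3 along gives A (495.4 Ma); the excerpt puts that inside the Cambrian, 538.8–485.4 Ma.
Next in line is C (2007 Ma), and 2007 − 495.4 = 1511.6 Myr.

A, in the Cambrian; 1511.6 million years to C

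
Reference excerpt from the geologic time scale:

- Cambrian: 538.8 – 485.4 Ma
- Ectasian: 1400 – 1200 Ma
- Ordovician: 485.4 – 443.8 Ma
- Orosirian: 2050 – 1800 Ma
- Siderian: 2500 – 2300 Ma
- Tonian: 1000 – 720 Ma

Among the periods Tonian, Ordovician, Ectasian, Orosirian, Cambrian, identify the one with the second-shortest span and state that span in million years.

Cambrian, 53.4 million years

Durations: Tonian 280; Ordovician 41.6; Ectasian 200; Orosirian 250; Cambrian 53.4 Myr.
Sorted shortest-first: Ordovician (41.6), Cambrian (53.4), Ectasian (200), Orosirian (250), Tonian (280).
The second shortest is Cambrian at 53.4 Myr.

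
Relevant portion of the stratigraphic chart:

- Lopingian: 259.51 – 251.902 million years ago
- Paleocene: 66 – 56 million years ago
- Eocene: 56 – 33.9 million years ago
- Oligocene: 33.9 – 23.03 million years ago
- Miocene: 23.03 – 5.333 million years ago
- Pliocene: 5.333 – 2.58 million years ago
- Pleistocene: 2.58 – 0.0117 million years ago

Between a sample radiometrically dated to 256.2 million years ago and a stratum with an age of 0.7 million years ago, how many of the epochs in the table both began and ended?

5

The older date is 256.2 Ma and the younger is 0.7 Ma.
Epochs with start < 256.2 and end > 0.7 Ma: Paleocene (66–56), Eocene (56–33.9), Oligocene (33.9–23.03), Miocene (23.03–5.333), Pliocene (5.333–2.58).
That is 5 complete epochs.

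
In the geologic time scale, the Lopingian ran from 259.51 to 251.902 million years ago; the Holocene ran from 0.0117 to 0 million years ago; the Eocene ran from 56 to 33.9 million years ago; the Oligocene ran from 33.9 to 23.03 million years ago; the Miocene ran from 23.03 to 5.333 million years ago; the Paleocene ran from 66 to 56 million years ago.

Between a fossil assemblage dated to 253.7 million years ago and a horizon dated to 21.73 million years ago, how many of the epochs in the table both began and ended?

The older date is 253.7 Ma and the younger is 21.73 Ma.
Epochs with start < 253.7 and end > 21.73 Ma: Paleocene (66–56), Eocene (56–33.9), Oligocene (33.9–23.03).
That is 3 complete epochs.

3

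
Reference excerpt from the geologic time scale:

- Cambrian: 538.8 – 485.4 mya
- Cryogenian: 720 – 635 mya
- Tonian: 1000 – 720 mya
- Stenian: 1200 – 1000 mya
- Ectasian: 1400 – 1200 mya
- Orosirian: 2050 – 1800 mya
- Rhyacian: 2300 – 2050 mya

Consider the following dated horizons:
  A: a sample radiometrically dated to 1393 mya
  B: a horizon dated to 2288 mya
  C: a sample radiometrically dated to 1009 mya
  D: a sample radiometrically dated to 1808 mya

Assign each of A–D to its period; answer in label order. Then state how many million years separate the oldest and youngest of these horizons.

A — Ectasian; B — Rhyacian; C — Stenian; D — Orosirian; span 1279 million years

Match each age against the start–end ranges in the excerpt: A = 1393 Ma → Ectasian (1400–1200); B = 2288 Ma → Rhyacian (2300–2050); C = 1009 Ma → Stenian (1200–1000); D = 1808 Ma → Orosirian (2050–1800).
The largest age is 2288 Ma and the smallest is 1009 Ma; their difference is 1279 Myr.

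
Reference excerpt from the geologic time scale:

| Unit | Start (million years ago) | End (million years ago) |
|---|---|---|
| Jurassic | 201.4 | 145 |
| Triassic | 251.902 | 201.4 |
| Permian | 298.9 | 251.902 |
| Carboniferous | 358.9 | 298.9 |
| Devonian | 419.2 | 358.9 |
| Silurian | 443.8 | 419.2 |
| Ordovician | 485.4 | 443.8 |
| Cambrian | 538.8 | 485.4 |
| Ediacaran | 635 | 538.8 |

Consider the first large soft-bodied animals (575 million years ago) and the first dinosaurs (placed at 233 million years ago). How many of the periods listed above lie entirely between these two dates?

6

The older date is 575 Ma and the younger is 233 Ma.
Periods with start < 575 and end > 233 Ma: Cambrian (538.8–485.4), Ordovician (485.4–443.8), Silurian (443.8–419.2), Devonian (419.2–358.9), Carboniferous (358.9–298.9), Permian (298.9–251.902).
That is 6 complete periods.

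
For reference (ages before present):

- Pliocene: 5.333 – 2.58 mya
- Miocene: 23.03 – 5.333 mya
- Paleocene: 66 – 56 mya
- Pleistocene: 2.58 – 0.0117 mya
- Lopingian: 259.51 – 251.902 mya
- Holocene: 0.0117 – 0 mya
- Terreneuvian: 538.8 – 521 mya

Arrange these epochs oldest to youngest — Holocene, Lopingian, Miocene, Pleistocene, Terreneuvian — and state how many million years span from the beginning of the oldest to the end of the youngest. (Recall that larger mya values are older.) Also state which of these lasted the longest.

From the excerpt: Holocene 0.0117–0; Lopingian 259.51–251.902; Miocene 23.03–5.333; Pleistocene 2.58–0.0117; Terreneuvian 538.8–521 (Ma).
Larger Ma is earlier, so the oldest is Terreneuvian and the youngest is Holocene; oldest to youngest: Terreneuvian, Lopingian, Miocene, Pleistocene, Holocene.
Oldest start 538.8 minus youngest end 0 gives 538.8 Myr overall.
Individual lengths (start − end): Holocene 0.0117; Lopingian 7.608; Miocene 17.697; Terreneuvian 17.8; Pleistocene 2.5683. The largest is Terreneuvian at 17.8 Myr.

Terreneuvian → Lopingian → Miocene → Pleistocene → Holocene; total span 538.8 Myr; longest is Terreneuvian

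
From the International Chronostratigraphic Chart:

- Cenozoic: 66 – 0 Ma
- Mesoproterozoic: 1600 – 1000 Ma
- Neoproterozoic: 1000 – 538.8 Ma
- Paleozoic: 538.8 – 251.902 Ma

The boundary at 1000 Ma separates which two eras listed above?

Mesoproterozoic and Neoproterozoic

The Mesoproterozoic ends at 1000 Ma and the Neoproterozoic begins at 1000 Ma, so they share that boundary.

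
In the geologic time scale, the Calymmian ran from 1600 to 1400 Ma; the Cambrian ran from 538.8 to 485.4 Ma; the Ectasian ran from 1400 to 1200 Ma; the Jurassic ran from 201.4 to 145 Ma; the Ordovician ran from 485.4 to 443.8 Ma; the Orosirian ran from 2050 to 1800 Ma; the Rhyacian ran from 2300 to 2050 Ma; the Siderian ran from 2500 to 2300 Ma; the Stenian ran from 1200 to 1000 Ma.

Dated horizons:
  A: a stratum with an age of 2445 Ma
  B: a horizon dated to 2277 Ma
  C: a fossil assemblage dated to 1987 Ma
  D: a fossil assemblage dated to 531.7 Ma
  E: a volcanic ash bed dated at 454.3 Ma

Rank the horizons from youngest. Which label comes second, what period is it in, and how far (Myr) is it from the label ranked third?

Smaller Ma means younger, so youngest first: E 454.3 < D 531.7 < C 1987 < B 2277 < A 2445.
Counting 2 along gives D (531.7 Ma); the excerpt puts that inside the Cambrian, 538.8–485.4 Ma.
Next in line is C (1987 Ma), and 1987 − 531.7 = 1455.3 Myr.

D, in the Cambrian; 1455.3 million years to C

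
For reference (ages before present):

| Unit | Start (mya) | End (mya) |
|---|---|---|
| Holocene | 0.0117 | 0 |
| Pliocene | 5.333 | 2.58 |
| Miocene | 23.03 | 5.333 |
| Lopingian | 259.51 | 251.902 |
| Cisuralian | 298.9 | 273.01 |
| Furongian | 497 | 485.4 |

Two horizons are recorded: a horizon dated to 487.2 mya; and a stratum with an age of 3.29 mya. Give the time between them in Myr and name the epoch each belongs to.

483.91 million years apart; the first in the Furongian, the second in the Pliocene

Elapsed time: 487.2 − 3.29 = 483.91 Myr.
487.2 Ma lies within 497–485.4 Ma: Furongian.
3.29 Ma lies within 5.333–2.58 Ma: Pliocene.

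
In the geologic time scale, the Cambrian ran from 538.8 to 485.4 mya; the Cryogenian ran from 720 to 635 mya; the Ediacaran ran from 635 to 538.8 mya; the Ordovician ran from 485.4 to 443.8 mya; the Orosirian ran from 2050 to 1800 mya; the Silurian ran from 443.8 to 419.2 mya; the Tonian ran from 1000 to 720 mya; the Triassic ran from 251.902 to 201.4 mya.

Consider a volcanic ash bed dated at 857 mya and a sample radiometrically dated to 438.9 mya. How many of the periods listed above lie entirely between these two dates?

4

The older date is 857 Ma and the younger is 438.9 Ma.
Periods with start < 857 and end > 438.9 Ma: Cryogenian (720–635), Ediacaran (635–538.8), Cambrian (538.8–485.4), Ordovician (485.4–443.8).
That is 4 complete periods.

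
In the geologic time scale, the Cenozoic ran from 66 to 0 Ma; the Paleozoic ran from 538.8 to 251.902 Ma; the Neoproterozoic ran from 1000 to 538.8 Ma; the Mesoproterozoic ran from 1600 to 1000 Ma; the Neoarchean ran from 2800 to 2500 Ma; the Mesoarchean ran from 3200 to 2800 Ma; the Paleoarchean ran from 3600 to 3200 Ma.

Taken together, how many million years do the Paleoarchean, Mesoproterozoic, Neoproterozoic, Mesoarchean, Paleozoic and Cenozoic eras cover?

Duration is start − end for each: (3600 − 3200) + (1600 − 1000) + (1000 − 538.8) + (3200 − 2800) + (538.8 − 251.902) + (66 − 0).
That is 400 + 600 + 461.2 + 400 + 286.898 + 66, which totals 2214.098 million years.

2214.098 million years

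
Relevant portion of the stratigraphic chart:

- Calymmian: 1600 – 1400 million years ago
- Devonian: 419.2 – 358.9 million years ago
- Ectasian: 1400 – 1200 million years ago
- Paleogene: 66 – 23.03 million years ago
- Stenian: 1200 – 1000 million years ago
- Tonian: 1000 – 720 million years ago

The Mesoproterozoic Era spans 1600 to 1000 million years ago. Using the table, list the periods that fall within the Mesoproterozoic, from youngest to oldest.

Periods with both bounds inside 1600–1000 Ma: Stenian (1200–1000), Ectasian (1400–1200), Calymmian (1600–1400).

Stenian, Ectasian, Calymmian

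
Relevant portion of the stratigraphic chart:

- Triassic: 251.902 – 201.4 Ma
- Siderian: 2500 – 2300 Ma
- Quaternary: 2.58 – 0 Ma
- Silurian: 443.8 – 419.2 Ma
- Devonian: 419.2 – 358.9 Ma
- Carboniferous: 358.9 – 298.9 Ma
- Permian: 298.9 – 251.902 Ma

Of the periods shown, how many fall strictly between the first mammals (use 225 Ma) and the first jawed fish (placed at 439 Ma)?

The older date is 439 Ma and the younger is 225 Ma.
Periods with start < 439 and end > 225 Ma: Devonian (419.2–358.9), Carboniferous (358.9–298.9), Permian (298.9–251.902).
That is 3 complete periods.

3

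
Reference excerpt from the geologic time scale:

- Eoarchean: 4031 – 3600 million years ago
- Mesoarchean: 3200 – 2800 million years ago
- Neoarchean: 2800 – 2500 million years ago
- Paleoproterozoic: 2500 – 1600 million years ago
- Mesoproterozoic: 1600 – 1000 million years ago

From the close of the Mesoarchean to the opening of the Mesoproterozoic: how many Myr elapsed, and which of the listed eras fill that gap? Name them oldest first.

The Mesoarchean closes at 2800 Ma and the Mesoproterozoic opens at 1600 Ma, so the interval is 2800 − 1600 = 1200 Myr.
An era fits inside if it starts at or after 2800 Ma and ends at or before 1600 Ma; oldest first that gives Neoarchean, Paleoproterozoic.

1200 million years; Neoarchean, Paleoproterozoic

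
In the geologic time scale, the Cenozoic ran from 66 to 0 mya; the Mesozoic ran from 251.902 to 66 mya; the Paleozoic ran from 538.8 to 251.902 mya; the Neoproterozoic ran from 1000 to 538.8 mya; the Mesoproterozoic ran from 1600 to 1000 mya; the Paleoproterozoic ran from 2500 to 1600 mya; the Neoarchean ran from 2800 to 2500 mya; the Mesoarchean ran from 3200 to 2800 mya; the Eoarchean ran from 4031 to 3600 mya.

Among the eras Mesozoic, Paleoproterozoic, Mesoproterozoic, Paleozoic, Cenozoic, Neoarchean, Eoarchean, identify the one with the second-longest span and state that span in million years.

Mesoproterozoic, 600 million years

Start − end for each: Mesozoic 251.902 − 66 = 185.902; Paleoproterozoic 2500 − 1600 = 900; Mesoproterozoic 1600 − 1000 = 600; Paleozoic 538.8 − 251.902 = 286.898; Cenozoic 66 − 0 = 66; Neoarchean 2800 − 2500 = 300; Eoarchean 4031 − 3600 = 431.
Ranking these from longest: Paleoproterozoic > Mesoproterozoic > Eoarchean > Neoarchean > Paleozoic > Mesozoic > Cenozoic.
Position 2 in that ranking is Mesoproterozoic, which lasted 600 Myr.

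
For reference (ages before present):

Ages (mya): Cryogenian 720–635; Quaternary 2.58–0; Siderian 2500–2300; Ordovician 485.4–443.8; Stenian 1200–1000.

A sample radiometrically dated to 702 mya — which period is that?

702 Ma lies between 720 and 635 Ma, so it falls in the Cryogenian.

Cryogenian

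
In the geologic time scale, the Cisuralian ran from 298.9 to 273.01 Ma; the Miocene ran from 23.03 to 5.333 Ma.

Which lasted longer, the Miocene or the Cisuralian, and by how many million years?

Cisuralian, by 8.193 million years

Miocene: 23.03 − 5.333 = 17.697 Myr.
Cisuralian: 298.9 − 273.01 = 25.89 Myr.
Difference: 25.89 − 17.697 = 8.193 Myr, so the Cisuralian was longer.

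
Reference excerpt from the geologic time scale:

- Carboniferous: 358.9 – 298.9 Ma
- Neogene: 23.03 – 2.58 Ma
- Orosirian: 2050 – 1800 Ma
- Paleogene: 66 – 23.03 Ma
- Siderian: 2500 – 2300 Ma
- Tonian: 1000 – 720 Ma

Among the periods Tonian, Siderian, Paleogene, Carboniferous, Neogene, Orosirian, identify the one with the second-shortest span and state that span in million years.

Durations: Tonian 280; Siderian 200; Paleogene 42.97; Carboniferous 60; Neogene 20.45; Orosirian 250 Myr.
Sorted shortest-first: Neogene (20.45), Paleogene (42.97), Carboniferous (60), Siderian (200), Orosirian (250), Tonian (280).
The second shortest is Paleogene at 42.97 Myr.

Paleogene, 42.97 million years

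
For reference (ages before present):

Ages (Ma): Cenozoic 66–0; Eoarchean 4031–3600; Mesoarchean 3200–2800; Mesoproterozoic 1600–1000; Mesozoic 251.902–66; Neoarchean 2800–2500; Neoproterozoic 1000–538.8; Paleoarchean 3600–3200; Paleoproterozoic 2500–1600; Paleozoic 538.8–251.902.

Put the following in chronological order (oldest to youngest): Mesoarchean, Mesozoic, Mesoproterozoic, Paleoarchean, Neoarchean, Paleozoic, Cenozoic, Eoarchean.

Eoarchean, Paleoarchean, Mesoarchean, Neoarchean, Mesoproterozoic, Paleozoic, Mesozoic, Cenozoic

The oldest of these is Eoarchean (starts 4031 Ma) and the youngest is Cenozoic (ends 0 Ma).
In between, by decreasing start age: Paleoarchean (3600), Mesoarchean (3200), Neoarchean (2800), Mesoproterozoic (1600), Paleozoic (538.8), Mesozoic (251.902).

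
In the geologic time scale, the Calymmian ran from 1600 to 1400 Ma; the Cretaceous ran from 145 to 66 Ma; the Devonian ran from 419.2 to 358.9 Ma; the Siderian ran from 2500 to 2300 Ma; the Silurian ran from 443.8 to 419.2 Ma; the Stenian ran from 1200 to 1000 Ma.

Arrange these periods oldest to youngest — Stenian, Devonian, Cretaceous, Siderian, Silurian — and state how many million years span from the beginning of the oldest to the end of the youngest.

Start ages (Ma): Siderian 2500, Stenian 1200, Silurian 443.8, Devonian 419.2, Cretaceous 145.
Ordered oldest to youngest: Siderian, Stenian, Silurian, Devonian, Cretaceous.
Span = 2500 − 66 = 2434 Myr.

Siderian, Stenian, Silurian, Devonian, Cretaceous; total span 2434 Myr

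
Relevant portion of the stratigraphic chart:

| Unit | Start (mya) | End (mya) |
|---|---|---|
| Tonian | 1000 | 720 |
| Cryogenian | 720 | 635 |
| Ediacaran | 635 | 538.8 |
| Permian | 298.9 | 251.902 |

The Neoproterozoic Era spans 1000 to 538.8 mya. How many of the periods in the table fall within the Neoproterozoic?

3

Periods inside 1000–538.8 Ma: Tonian, Cryogenian, Ediacaran — 3 in total.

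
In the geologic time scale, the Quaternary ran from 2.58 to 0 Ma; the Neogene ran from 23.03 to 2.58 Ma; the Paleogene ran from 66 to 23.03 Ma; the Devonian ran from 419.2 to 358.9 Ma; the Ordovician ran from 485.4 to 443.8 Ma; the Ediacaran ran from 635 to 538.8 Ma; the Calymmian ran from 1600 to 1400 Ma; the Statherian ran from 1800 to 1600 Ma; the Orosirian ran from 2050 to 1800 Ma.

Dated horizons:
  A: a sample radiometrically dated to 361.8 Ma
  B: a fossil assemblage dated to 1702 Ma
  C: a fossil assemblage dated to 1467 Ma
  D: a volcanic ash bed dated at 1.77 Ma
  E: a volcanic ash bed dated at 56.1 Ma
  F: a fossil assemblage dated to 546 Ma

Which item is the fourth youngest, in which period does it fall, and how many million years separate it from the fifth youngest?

F, in the Ediacaran; 921 million years to C

Sorted youngest-first by Ma: D (1.77), E (56.1), A (361.8), F (546), C (1467), B (1702).
The fourth youngest is F at 546 Ma, which lies in 635–538.8 Ma: the Ediacaran.
The fifth youngest is C at 1467 Ma; separation = |546 − 1467| = 921 Myr.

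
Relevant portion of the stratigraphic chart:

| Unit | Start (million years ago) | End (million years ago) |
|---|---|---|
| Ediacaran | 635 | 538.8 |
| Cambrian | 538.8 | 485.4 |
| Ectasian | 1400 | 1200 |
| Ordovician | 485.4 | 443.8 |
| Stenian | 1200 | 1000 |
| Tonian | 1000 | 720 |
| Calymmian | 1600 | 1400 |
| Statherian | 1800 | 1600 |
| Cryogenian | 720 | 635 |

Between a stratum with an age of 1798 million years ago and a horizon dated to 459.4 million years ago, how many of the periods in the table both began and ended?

7

1798 Ma sits inside the Statherian (1800–1600) and 459.4 Ma inside the Ordovician (485.4–443.8); neither of those is wholly between the two dates.
The listed periods lying completely between them are Calymmian, Ectasian, Stenian, Tonian, Cryogenian, Ediacaran, Cambrian — 7 in all.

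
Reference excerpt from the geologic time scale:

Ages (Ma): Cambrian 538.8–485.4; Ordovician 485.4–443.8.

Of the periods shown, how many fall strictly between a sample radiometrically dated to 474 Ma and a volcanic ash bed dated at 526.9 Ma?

0

The older date is 526.9 Ma and the younger is 474 Ma.
No period both begins after 526.9 Ma and ends before 474 Ma, so the count is 0.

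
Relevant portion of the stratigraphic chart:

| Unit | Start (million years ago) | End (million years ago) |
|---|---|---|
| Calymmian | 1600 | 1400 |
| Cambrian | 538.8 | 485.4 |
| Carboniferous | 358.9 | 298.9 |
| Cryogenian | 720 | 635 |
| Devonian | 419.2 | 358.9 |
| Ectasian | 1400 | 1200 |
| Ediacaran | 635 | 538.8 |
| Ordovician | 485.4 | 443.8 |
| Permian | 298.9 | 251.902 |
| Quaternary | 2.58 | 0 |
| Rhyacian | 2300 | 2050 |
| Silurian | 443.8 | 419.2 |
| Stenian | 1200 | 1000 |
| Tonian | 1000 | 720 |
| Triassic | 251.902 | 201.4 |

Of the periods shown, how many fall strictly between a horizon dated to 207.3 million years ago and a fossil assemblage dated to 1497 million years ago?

11

The older date is 1497 Ma and the younger is 207.3 Ma.
Periods with start < 1497 and end > 207.3 Ma: Ectasian (1400–1200), Stenian (1200–1000), Tonian (1000–720), Cryogenian (720–635), Ediacaran (635–538.8), Cambrian (538.8–485.4), Ordovician (485.4–443.8), Silurian (443.8–419.2), Devonian (419.2–358.9), Carboniferous (358.9–298.9), Permian (298.9–251.902).
That is 11 complete periods.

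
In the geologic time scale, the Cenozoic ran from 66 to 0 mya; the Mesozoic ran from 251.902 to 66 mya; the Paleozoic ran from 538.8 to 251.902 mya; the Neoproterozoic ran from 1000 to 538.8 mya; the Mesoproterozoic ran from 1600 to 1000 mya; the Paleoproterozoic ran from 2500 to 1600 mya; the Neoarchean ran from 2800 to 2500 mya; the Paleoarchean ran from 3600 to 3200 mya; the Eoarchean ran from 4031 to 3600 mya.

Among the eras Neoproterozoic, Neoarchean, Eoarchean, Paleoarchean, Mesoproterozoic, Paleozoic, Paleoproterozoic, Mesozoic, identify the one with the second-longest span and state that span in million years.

Mesoproterozoic, 600 million years

Start − end for each: Neoproterozoic 1000 − 538.8 = 461.2; Neoarchean 2800 − 2500 = 300; Eoarchean 4031 − 3600 = 431; Paleoarchean 3600 − 3200 = 400; Mesoproterozoic 1600 − 1000 = 600; Paleozoic 538.8 − 251.902 = 286.898; Paleoproterozoic 2500 − 1600 = 900; Mesozoic 251.902 − 66 = 185.902.
Ranking these from longest: Paleoproterozoic > Mesoproterozoic > Neoproterozoic > Eoarchean > Paleoarchean > Neoarchean > Paleozoic > Mesozoic.
Position 2 in that ranking is Mesoproterozoic, which lasted 600 Myr.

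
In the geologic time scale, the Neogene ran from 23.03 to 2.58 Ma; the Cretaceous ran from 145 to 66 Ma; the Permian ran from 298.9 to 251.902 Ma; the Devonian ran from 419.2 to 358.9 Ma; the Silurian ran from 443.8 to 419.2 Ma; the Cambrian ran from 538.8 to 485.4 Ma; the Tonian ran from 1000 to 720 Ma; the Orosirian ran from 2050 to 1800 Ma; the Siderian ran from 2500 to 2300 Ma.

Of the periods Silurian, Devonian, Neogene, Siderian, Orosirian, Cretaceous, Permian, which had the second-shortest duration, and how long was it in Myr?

Start − end for each: Silurian 443.8 − 419.2 = 24.6; Devonian 419.2 − 358.9 = 60.3; Neogene 23.03 − 2.58 = 20.45; Siderian 2500 − 2300 = 200; Orosirian 2050 − 1800 = 250; Cretaceous 145 − 66 = 79; Permian 298.9 − 251.902 = 46.998.
Ranking these from shortest: Neogene < Silurian < Permian < Devonian < Cretaceous < Siderian < Orosirian.
Position 2 in that ranking is Silurian, which lasted 24.6 Myr.

Silurian, 24.6 million years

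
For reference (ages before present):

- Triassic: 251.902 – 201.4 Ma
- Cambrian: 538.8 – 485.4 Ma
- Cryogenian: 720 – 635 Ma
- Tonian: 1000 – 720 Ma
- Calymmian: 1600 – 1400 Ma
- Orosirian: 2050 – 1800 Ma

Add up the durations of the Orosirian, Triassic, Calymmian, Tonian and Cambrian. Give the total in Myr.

Each duration: Orosirian = 250; Triassic = 50.502; Calymmian = 200; Tonian = 280; Cambrian = 53.4.
Sum: 250 + 50.502 + 200 + 280 + 53.4 = 833.902 Myr.

833.902 million years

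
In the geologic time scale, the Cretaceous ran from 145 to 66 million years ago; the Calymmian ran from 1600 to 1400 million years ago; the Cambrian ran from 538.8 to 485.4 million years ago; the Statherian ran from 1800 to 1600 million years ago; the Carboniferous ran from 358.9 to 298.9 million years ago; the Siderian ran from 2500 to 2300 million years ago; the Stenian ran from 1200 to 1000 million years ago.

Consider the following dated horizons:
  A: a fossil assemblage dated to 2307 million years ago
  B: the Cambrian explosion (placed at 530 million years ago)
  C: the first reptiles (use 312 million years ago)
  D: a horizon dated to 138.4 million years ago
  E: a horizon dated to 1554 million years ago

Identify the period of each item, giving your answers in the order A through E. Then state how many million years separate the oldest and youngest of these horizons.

Match each age against the start–end ranges in the excerpt: A = 2307 Ma → Siderian (2500–2300); B = 530 Ma → Cambrian (538.8–485.4); C = 312 Ma → Carboniferous (358.9–298.9); D = 138.4 Ma → Cretaceous (145–66); E = 1554 Ma → Calymmian (1600–1400).
The largest age is 2307 Ma and the smallest is 138.4 Ma; their difference is 2168.6 Myr.

A — Siderian; B — Cambrian; C — Carboniferous; D — Cretaceous; E — Calymmian; span 2168.6 million years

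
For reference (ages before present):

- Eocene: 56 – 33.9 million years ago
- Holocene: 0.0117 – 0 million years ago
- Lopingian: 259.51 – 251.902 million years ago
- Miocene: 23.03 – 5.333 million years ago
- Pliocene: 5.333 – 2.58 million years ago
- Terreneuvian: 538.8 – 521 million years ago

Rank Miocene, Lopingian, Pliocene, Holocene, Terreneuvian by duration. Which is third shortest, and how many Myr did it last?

Start − end for each: Miocene 23.03 − 5.333 = 17.697; Lopingian 259.51 − 251.902 = 7.608; Pliocene 5.333 − 2.58 = 2.753; Holocene 0.0117 − 0 = 0.0117; Terreneuvian 538.8 − 521 = 17.8.
Ranking these from shortest: Holocene < Pliocene < Lopingian < Miocene < Terreneuvian.
Position 3 in that ranking is Lopingian, which lasted 7.608 Myr.

Lopingian, 7.608 million years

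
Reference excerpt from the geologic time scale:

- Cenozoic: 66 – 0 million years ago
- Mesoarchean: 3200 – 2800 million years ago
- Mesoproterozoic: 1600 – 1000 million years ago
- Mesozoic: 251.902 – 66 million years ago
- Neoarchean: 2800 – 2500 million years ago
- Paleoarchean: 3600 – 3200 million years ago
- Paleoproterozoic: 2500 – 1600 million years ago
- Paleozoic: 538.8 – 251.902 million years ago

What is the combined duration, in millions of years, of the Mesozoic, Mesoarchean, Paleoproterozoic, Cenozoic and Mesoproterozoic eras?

Each duration: Mesozoic = 185.902; Mesoarchean = 400; Paleoproterozoic = 900; Cenozoic = 66; Mesoproterozoic = 600.
Sum: 185.902 + 400 + 900 + 66 + 600 = 2151.902 Myr.

2151.902 million years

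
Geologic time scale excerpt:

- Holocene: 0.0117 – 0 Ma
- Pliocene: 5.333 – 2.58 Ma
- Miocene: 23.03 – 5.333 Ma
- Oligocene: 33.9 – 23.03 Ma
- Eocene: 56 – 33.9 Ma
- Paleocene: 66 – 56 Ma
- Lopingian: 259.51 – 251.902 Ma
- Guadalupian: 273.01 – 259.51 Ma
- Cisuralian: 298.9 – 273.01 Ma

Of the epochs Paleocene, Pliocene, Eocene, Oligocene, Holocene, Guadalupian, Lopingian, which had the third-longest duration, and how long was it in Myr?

Durations: Paleocene 10; Pliocene 2.753; Eocene 22.1; Oligocene 10.87; Holocene 0.0117; Guadalupian 13.5; Lopingian 7.608 Myr.
Sorted longest-first: Eocene (22.1), Guadalupian (13.5), Oligocene (10.87), Paleocene (10), Lopingian (7.608), Pliocene (2.753), Holocene (0.0117).
The third longest is Oligocene at 10.87 Myr.

Oligocene, 10.87 million years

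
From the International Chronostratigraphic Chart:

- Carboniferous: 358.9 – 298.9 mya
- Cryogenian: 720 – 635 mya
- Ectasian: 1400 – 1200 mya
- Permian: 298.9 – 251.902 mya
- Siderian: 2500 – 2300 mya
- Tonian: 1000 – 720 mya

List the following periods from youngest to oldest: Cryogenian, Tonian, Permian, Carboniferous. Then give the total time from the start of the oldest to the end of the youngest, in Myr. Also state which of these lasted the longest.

Permian → Carboniferous → Cryogenian → Tonian; total span 748.098 Myr; longest is Tonian

Start ages (Ma): Tonian 1000, Cryogenian 720, Carboniferous 358.9, Permian 298.9.
Ordered youngest to oldest: Permian, Carboniferous, Cryogenian, Tonian.
Span = 1000 − 251.902 = 748.098 Myr.
Durations: Permian 46.998, Tonian 280, Cryogenian 85, Carboniferous 60 → longest is Tonian (280 Myr).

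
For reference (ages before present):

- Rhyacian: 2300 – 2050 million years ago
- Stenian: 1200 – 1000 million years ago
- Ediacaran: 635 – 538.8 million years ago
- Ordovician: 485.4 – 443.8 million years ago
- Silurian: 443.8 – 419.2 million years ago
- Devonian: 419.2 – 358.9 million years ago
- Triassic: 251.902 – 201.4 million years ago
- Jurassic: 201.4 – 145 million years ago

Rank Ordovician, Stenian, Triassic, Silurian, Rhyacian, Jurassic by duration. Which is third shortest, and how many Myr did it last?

Triassic, 50.502 million years

Start − end for each: Ordovician 485.4 − 443.8 = 41.6; Stenian 1200 − 1000 = 200; Triassic 251.902 − 201.4 = 50.502; Silurian 443.8 − 419.2 = 24.6; Rhyacian 2300 − 2050 = 250; Jurassic 201.4 − 145 = 56.4.
Ranking these from shortest: Silurian < Ordovician < Triassic < Jurassic < Stenian < Rhyacian.
Position 3 in that ranking is Triassic, which lasted 50.502 Myr.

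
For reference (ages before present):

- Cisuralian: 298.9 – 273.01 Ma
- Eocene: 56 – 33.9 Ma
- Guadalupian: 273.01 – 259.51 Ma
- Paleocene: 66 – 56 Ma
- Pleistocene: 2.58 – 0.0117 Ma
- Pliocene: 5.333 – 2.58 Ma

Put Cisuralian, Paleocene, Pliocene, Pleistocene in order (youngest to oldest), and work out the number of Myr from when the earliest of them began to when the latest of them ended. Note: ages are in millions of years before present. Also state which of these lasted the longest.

Pleistocene → Pliocene → Paleocene → Cisuralian; total span 298.8883 Myr; longest is Cisuralian

Start ages (Ma): Cisuralian 298.9, Paleocene 66, Pliocene 5.333, Pleistocene 2.58.
Ordered youngest to oldest: Pleistocene, Pliocene, Paleocene, Cisuralian.
Span = 298.9 − 0.0117 = 298.8883 Myr.
Durations: Cisuralian 25.89, Paleocene 10, Pleistocene 2.5683, Pliocene 2.753 → longest is Cisuralian (25.89 Myr).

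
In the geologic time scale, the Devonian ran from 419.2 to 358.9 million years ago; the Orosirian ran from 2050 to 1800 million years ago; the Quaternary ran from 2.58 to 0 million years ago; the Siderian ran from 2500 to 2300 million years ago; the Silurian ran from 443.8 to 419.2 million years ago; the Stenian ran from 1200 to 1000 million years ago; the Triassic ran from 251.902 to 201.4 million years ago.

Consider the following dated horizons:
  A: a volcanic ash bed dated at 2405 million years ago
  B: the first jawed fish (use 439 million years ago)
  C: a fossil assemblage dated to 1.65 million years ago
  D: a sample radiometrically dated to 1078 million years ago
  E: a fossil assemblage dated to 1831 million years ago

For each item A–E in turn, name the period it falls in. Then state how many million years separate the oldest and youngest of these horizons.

A — Siderian; B — Silurian; C — Quaternary; D — Stenian; E — Orosirian; span 2403.35 million years

Match each age against the start–end ranges in the excerpt: A = 2405 Ma → Siderian (2500–2300); B = 439 Ma → Silurian (443.8–419.2); C = 1.65 Ma → Quaternary (2.58–0); D = 1078 Ma → Stenian (1200–1000); E = 1831 Ma → Orosirian (2050–1800).
The largest age is 2405 Ma and the smallest is 1.65 Ma; their difference is 2403.35 Myr.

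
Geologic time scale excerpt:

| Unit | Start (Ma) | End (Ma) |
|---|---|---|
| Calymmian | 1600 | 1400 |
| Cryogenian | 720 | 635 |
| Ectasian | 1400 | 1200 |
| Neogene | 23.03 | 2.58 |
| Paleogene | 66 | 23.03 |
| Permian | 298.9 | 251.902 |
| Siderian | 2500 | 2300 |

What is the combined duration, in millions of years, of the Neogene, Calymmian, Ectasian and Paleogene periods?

463.42 million years

Each duration: Neogene = 20.45; Calymmian = 200; Ectasian = 200; Paleogene = 42.97.
Sum: 20.45 + 200 + 200 + 42.97 = 463.42 Myr.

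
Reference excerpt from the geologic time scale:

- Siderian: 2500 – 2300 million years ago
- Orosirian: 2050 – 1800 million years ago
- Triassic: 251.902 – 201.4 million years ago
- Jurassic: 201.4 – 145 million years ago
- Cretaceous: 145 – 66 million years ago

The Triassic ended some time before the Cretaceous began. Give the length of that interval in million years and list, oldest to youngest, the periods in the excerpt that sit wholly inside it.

56.4 million years; Jurassic

The Triassic closes at 201.4 Ma and the Cretaceous opens at 145 Ma, so the interval is 201.4 − 145 = 56.4 Myr.
A period fits inside if it starts at or after 201.4 Ma and ends at or before 145 Ma; oldest first that gives Jurassic.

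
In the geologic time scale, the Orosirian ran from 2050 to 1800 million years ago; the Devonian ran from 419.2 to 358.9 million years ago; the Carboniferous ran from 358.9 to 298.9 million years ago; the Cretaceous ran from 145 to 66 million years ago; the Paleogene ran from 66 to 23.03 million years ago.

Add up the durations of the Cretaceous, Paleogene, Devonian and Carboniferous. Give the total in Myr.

242.27 million years

Duration is start − end for each: (145 − 66) + (66 − 23.03) + (419.2 − 358.9) + (358.9 − 298.9).
That is 79 + 42.97 + 60.3 + 60, which totals 242.27 million years.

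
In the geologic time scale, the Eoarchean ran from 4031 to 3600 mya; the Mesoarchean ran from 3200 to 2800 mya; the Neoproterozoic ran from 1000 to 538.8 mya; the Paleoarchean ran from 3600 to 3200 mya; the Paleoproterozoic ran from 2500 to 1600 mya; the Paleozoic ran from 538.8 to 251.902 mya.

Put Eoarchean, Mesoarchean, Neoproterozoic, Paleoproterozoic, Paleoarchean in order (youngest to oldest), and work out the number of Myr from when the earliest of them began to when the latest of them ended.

From the excerpt: Eoarchean 4031–3600; Mesoarchean 3200–2800; Neoproterozoic 1000–538.8; Paleoproterozoic 2500–1600; Paleoarchean 3600–3200 (Ma).
Larger Ma is earlier, so the oldest is Eoarchean and the youngest is Neoproterozoic; youngest to oldest: Neoproterozoic, Paleoproterozoic, Mesoarchean, Paleoarchean, Eoarchean.
Oldest start 4031 minus youngest end 538.8 gives 3492.2 Myr overall.

Neoproterozoic, Paleoproterozoic, Mesoarchean, Paleoarchean, Eoarchean; total span 3492.2 Myr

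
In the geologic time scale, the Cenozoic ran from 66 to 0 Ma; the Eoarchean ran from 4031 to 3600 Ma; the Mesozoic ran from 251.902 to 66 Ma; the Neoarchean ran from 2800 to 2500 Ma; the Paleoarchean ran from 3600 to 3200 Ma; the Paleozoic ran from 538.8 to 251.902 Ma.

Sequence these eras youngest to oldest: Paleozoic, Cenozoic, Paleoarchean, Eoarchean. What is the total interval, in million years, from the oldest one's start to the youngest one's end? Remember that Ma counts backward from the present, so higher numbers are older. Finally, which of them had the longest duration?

Start ages (Ma): Eoarchean 4031, Paleoarchean 3600, Paleozoic 538.8, Cenozoic 66.
Ordered youngest to oldest: Cenozoic, Paleozoic, Paleoarchean, Eoarchean.
Span = 4031 − 0 = 4031 Myr.
Durations: Paleoarchean 400, Paleozoic 286.898, Eoarchean 431, Cenozoic 66 → longest is Eoarchean (431 Myr).

Cenozoic, Paleozoic, Paleoarchean, Eoarchean; total span 4031 Myr; longest is Eoarchean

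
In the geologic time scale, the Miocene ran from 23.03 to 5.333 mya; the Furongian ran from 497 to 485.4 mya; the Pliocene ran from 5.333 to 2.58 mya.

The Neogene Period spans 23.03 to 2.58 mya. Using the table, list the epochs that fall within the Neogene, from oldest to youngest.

Epochs with both bounds inside 23.03–2.58 Ma: Miocene (23.03–5.333), Pliocene (5.333–2.58).

Miocene, Pliocene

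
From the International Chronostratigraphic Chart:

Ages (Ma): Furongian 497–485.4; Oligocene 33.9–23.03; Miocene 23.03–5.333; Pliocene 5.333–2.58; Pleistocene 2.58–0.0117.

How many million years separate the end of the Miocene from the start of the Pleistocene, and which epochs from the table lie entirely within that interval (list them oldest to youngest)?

The Miocene closes at 5.333 Ma and the Pleistocene opens at 2.58 Ma, so the interval is 5.333 − 2.58 = 2.753 Myr.
An epoch fits inside if it starts at or after 5.333 Ma and ends at or before 2.58 Ma; oldest first that gives Pliocene.

2.753 million years; Pliocene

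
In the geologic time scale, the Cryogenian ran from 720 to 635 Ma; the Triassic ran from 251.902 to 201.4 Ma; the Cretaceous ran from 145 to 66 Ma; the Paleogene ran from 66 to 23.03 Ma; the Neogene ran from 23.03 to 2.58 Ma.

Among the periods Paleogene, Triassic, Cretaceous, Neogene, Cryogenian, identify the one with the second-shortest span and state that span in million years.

Paleogene, 42.97 million years

Start − end for each: Paleogene 66 − 23.03 = 42.97; Triassic 251.902 − 201.4 = 50.502; Cretaceous 145 − 66 = 79; Neogene 23.03 − 2.58 = 20.45; Cryogenian 720 − 635 = 85.
Ranking these from shortest: Neogene < Paleogene < Triassic < Cretaceous < Cryogenian.
Position 2 in that ranking is Paleogene, which lasted 42.97 Myr.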